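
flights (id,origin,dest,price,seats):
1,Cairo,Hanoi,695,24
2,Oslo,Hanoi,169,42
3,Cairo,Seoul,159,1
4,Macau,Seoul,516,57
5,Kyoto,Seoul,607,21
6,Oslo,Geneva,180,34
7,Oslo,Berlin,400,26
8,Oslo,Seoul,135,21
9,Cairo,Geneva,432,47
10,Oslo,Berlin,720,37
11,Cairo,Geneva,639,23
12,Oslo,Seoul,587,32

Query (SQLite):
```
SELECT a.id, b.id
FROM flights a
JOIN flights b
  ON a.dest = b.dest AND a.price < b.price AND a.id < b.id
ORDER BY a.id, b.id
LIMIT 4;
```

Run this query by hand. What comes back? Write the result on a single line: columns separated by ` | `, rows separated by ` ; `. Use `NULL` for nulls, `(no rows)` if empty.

3 | 4 ; 3 | 5 ; 3 | 12 ; 4 | 5

Pairs (a,b) with same dest, a.price < b.price, a.id < b.id.
dest groups: Berlin:{7,10} Geneva:{6,9,11} Hanoi:{1,2} Seoul:{3,4,5,8,12}
Ordered by (a.id, b.id); first 4.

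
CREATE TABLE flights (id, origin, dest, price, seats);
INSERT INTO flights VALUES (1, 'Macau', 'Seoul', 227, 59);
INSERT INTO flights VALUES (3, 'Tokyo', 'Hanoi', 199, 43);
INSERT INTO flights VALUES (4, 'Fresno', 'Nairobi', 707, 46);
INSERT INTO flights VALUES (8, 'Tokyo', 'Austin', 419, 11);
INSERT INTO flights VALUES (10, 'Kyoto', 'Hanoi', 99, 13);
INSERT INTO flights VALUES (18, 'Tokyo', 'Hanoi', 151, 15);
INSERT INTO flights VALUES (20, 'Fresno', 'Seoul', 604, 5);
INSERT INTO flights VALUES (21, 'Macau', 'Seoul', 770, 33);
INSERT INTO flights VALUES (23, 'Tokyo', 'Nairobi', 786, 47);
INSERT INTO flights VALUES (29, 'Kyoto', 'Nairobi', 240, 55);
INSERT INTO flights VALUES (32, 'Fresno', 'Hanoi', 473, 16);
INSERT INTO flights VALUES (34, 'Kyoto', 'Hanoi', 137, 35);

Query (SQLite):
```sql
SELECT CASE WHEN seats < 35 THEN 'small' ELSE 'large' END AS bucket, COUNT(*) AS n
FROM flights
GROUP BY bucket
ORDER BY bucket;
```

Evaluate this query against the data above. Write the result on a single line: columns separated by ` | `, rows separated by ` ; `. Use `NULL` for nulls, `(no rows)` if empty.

Bucket rows by seats < 35 → 'small' else 'large'; count each bucket.

large | 6 ; small | 6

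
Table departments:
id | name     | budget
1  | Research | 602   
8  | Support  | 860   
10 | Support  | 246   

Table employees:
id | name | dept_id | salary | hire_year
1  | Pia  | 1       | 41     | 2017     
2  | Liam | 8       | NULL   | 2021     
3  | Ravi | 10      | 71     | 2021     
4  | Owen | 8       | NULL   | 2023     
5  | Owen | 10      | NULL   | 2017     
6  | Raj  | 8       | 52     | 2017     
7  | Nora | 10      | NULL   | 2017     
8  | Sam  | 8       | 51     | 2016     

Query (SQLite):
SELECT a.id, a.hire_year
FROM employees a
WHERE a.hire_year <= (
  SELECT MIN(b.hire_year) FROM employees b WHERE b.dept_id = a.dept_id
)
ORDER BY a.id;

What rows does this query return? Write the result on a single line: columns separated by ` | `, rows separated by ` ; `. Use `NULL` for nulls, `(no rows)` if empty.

1 | 2017 ; 5 | 2017 ; 7 | 2017 ; 8 | 2016

For each employees row a, compute MIN(hire_year) over rows sharing a.dept_id.
Keep row a if a.hire_year <= that per-group MIN.
  dept_id=1: MIN(hire_year) = 2017
  dept_id=8: MIN(hire_year) = 2016
  dept_id=10: MIN(hire_year) = 2017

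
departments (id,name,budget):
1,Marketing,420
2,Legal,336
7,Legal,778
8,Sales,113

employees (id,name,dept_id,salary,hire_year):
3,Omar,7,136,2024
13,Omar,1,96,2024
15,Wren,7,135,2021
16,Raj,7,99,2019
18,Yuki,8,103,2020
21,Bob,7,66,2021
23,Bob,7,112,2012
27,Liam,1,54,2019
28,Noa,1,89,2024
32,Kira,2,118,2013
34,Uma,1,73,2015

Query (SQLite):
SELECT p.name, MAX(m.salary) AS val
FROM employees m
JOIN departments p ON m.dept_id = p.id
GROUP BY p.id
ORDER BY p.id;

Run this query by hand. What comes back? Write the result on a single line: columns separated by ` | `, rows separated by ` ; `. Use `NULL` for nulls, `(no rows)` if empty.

Marketing | 96 ; Legal | 118 ; Legal | 136 ; Sales | 103

Join each employees row to its departments via dept_id.
Group joined rows by departments.id; compute MAX(m.salary) per group.
  1: ids {13, 27, 28, 34} → MAX(m.salary)=96
  2: ids {32} → MAX(m.salary)=118
  7: ids {3, 15, 16, 21, 23} → MAX(m.salary)=136
  8: ids {18} → MAX(m.salary)=103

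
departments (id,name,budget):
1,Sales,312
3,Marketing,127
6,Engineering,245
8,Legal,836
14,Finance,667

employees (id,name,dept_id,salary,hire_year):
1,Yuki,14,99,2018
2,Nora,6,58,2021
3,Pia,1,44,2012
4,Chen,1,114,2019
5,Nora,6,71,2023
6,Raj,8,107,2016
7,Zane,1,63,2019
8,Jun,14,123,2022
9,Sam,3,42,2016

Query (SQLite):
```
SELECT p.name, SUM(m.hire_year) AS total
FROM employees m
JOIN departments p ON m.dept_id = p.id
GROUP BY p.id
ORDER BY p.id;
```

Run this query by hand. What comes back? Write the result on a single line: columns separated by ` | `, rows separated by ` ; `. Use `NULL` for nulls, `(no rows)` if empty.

Join each employees row to its departments via dept_id.
Group joined rows by departments.id; compute SUM(m.hire_year) per group.
  1: ids {3, 4, 7} → SUM(m.hire_year)=6050
  3: ids {9} → SUM(m.hire_year)=2016
  6: ids {2, 5} → SUM(m.hire_year)=4044
  8: ids {6} → SUM(m.hire_year)=2016
  14: ids {1, 8} → SUM(m.hire_year)=4040

Sales | 6050 ; Marketing | 2016 ; Engineering | 4044 ; Legal | 2016 ; Finance | 4040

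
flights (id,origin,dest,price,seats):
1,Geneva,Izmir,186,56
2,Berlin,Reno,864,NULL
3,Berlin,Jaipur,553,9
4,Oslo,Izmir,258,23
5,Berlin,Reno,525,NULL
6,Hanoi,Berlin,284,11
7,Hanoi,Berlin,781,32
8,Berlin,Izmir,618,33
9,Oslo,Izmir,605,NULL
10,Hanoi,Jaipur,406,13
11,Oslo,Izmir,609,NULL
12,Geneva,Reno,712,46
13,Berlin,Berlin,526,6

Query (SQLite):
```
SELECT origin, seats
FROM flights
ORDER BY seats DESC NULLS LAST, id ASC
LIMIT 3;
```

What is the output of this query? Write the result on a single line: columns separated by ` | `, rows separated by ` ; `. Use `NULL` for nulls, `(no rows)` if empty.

Geneva | 56 ; Geneva | 46 ; Berlin | 33

Sort by seats desc, tiebreak id asc: (56, id=1), (46, id=12), (33, id=8), (32, id=7), (23, id=4), (13, id=10) …. Take first 3.
NULLS LAST: NULL seats rows go after all non-NULL rows (among themselves ordered by id asc).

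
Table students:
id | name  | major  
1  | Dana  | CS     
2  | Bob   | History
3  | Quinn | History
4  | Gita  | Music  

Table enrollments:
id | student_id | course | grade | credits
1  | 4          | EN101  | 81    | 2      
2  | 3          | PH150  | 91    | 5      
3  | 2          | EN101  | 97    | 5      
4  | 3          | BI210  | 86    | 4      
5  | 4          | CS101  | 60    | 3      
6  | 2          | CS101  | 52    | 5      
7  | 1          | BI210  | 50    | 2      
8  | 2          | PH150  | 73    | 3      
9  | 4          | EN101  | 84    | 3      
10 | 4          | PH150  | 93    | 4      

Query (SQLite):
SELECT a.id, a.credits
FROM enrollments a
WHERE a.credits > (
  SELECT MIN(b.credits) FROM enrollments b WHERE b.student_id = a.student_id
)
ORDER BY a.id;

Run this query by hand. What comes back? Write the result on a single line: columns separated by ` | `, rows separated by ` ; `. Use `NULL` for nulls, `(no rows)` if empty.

For each enrollments row a, compute MIN(credits) over rows sharing a.student_id.
Keep row a if a.credits > that per-group MIN.
  student_id=1: MIN(credits) = 2
  student_id=2: MIN(credits) = 3
  student_id=3: MIN(credits) = 4
  student_id=4: MIN(credits) = 2

2 | 5 ; 3 | 5 ; 5 | 3 ; 6 | 5 ; 9 | 3 ; 10 | 4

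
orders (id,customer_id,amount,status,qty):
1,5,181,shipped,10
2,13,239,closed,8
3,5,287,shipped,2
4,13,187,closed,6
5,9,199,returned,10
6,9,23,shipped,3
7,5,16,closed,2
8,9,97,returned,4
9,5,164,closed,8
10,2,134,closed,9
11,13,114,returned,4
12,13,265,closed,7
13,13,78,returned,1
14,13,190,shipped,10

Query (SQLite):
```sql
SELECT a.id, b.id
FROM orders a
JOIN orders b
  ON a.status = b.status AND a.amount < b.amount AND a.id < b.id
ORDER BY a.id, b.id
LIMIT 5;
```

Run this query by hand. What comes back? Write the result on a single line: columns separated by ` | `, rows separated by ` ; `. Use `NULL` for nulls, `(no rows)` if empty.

1 | 3 ; 1 | 14 ; 2 | 12 ; 4 | 12 ; 6 | 14

Pairs (a,b) with same status, a.amount < b.amount, a.id < b.id.
status groups: closed:{2,4,7,9,10,12} returned:{5,8,11,13} shipped:{1,3,6,14}
Ordered by (a.id, b.id); first 5.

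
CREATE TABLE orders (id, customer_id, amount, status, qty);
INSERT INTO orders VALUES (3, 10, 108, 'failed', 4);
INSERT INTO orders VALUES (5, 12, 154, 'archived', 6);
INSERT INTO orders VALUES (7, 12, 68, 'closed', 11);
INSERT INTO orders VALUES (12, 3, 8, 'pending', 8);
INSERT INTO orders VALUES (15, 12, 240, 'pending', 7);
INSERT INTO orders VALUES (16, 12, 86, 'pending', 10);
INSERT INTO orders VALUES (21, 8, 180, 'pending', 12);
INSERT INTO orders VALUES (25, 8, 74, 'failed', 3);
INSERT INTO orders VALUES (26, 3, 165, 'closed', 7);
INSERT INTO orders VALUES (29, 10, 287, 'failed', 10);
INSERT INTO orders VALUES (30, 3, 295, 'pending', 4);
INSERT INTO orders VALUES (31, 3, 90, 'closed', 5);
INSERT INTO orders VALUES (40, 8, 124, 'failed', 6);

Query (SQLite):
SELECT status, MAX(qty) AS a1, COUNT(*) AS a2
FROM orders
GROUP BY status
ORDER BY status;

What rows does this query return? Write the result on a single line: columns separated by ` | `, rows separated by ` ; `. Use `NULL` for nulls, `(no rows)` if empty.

Group orders by status.
Per group compute: MAX(qty), COUNT(*).
  archived: ids {5} → MAX(qty)=6, COUNT(*)=1
  closed: ids {7, 26, 31} → MAX(qty)=11, COUNT(*)=3
  failed: ids {3, 25, 29, 40} → MAX(qty)=10, COUNT(*)=4
  pending: ids {12, 15, 16, 21, 30} → MAX(qty)=12, COUNT(*)=5

archived | 6 | 1 ; closed | 11 | 3 ; failed | 10 | 4 ; pending | 12 | 5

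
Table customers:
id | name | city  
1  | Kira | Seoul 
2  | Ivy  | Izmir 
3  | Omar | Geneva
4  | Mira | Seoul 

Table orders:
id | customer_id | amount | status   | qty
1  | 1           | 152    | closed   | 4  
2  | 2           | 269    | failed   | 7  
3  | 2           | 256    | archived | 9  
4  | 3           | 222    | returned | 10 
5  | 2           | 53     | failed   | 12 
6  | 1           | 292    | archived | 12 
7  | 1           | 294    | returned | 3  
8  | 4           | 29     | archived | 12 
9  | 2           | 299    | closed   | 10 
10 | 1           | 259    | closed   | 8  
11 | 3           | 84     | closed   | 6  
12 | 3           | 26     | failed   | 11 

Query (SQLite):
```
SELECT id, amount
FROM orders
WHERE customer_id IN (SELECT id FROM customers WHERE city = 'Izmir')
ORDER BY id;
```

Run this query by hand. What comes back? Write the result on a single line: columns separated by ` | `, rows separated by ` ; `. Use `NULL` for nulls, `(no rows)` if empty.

Inner query: customers.id where city = 'Izmir'.
Outer: keep orders rows whose customer_id is in that set.
Inner query → {2}

2 | 269 ; 3 | 256 ; 5 | 53 ; 9 | 299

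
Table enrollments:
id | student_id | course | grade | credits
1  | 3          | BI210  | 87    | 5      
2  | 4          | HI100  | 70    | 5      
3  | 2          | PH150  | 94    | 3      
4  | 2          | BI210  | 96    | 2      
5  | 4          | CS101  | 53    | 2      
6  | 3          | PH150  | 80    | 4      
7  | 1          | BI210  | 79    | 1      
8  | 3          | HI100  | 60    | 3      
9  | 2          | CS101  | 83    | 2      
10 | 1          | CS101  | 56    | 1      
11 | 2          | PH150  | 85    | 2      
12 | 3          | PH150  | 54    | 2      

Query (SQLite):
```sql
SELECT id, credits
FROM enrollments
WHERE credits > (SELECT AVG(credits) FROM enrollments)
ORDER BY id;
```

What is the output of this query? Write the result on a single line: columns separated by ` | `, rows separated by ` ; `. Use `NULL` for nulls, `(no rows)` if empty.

1 | 5 ; 2 | 5 ; 3 | 3 ; 6 | 4 ; 8 | 3

Scalar subquery: AVG(credits) over all enrollments rows = 2.666667 (≈; comparison uses full precision).
Keep rows where credits > that value.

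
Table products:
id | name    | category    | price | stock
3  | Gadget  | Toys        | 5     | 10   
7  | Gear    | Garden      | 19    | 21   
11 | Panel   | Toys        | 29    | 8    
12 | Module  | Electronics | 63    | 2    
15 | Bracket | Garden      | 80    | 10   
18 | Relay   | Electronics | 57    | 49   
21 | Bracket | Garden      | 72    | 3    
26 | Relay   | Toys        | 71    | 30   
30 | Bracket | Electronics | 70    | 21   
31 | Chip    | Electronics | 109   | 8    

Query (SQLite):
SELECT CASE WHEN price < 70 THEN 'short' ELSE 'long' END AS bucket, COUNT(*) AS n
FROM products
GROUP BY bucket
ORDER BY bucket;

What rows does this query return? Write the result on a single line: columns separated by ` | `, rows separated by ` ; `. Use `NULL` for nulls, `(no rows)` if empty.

Bucket rows by price < 70 → 'short' else 'long'; count each bucket.

long | 5 ; short | 5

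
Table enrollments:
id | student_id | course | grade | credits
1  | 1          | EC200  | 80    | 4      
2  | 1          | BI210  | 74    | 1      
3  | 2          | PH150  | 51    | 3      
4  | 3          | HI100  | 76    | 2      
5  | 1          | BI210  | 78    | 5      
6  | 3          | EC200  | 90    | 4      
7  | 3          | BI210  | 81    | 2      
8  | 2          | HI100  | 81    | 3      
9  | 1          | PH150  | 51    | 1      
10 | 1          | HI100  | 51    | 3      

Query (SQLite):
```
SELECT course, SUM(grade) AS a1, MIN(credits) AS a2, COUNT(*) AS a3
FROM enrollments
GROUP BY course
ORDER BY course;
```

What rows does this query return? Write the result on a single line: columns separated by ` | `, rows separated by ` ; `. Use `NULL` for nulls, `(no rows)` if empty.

Group enrollments by course.
Per group compute: SUM(grade), MIN(credits), COUNT(*).
  BI210: ids {2, 5, 7} → SUM(grade)=233, MIN(credits)=1, COUNT(*)=3
  EC200: ids {1, 6} → SUM(grade)=170, MIN(credits)=4, COUNT(*)=2
  HI100: ids {4, 8, 10} → SUM(grade)=208, MIN(credits)=2, COUNT(*)=3
  PH150: ids {3, 9} → SUM(grade)=102, MIN(credits)=1, COUNT(*)=2

BI210 | 233 | 1 | 3 ; EC200 | 170 | 4 | 2 ; HI100 | 208 | 2 | 3 ; PH150 | 102 | 1 | 2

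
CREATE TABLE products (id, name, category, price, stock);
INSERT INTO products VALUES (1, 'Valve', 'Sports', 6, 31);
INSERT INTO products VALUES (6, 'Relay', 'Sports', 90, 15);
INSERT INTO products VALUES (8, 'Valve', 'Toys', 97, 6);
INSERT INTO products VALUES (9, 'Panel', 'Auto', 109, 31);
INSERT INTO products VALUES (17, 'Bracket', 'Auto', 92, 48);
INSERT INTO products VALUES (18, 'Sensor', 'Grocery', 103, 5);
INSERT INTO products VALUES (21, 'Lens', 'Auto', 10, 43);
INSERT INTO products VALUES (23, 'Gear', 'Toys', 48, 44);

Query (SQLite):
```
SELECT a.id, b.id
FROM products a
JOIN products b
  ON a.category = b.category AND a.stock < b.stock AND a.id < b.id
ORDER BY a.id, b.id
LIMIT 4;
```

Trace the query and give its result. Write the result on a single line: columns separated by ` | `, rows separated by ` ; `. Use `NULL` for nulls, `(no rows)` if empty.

Pairs (a,b) with same category, a.stock < b.stock, a.id < b.id.
category groups: Auto:{9,17,21} Grocery:{18} Sports:{1,6} Toys:{8,23}
Ordered by (a.id, b.id); first 4.

8 | 23 ; 9 | 17 ; 9 | 21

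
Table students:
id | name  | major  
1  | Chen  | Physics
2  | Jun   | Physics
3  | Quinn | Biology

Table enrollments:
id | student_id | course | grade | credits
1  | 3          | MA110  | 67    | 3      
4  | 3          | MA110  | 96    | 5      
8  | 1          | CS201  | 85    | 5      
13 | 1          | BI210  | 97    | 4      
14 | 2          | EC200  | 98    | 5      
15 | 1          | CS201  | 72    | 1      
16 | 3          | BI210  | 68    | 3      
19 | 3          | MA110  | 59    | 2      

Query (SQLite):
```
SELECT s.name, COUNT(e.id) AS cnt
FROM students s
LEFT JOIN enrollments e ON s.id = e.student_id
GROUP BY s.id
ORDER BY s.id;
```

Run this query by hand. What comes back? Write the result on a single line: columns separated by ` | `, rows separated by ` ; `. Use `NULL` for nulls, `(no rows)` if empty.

LEFT JOIN keeps every students row; unmatched ones get NULL for enrollments columns.
Group by students.id and compute COUNT(e.id). COUNT(col) of an all-NULL group is 0.
  1: ids {8, 13, 15} → COUNT(e.id)=3
  2: ids {14} → COUNT(e.id)=1
  3: ids {1, 4, 16, 19} → COUNT(e.id)=4

Chen | 3 ; Jun | 1 ; Quinn | 4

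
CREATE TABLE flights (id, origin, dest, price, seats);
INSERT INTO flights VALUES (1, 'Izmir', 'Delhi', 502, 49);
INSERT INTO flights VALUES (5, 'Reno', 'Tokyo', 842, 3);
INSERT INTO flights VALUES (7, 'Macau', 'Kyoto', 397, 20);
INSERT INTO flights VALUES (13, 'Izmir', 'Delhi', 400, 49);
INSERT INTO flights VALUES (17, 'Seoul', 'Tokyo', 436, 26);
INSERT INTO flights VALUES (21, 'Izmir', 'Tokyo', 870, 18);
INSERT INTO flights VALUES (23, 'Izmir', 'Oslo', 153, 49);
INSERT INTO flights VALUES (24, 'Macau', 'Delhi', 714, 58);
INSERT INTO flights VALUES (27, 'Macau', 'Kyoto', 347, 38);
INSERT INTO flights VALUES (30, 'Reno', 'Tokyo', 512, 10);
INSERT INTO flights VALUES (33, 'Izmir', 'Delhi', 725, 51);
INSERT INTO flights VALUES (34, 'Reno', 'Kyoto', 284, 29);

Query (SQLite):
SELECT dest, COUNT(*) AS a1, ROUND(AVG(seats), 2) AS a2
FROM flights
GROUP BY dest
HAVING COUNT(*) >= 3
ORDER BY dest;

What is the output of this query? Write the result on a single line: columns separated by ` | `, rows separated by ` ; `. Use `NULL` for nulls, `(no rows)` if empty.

Delhi | 4 | 51.75 ; Kyoto | 3 | 29 ; Tokyo | 4 | 14.25

Group flights by dest.
Per group compute: COUNT(*), ROUND(AVG(seats), 2).
HAVING: drop groups with fewer than 3 rows.
  Delhi: ids {1, 13, 24, 33} → COUNT(*)=4, ROUND(AVG(seats), 2)=51.75
  Kyoto: ids {7, 27, 34} → COUNT(*)=3, ROUND(AVG(seats), 2)=29
  Oslo: ids {23} → COUNT(*)=1, ROUND(AVG(seats), 2)=49
  Tokyo: ids {5, 17, 21, 30} → COUNT(*)=4, ROUND(AVG(seats), 2)=14.25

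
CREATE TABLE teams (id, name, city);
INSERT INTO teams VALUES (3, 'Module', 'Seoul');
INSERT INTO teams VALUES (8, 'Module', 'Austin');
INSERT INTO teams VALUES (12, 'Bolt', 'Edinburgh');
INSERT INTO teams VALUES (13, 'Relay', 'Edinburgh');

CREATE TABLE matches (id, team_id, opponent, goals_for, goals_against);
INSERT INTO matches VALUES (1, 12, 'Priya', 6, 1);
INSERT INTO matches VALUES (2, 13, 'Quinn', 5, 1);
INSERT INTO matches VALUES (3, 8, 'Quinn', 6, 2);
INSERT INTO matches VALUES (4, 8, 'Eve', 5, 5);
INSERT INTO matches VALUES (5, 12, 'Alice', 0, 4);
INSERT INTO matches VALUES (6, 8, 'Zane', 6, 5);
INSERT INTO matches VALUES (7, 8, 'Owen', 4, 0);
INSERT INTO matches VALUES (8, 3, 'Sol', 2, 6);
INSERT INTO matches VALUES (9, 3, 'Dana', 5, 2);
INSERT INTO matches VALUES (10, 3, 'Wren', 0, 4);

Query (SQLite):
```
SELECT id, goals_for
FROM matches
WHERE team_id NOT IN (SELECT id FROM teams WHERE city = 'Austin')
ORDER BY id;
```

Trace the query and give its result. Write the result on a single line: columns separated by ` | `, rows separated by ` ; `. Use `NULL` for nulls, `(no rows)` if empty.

1 | 6 ; 2 | 5 ; 5 | 0 ; 8 | 2 ; 9 | 5 ; 10 | 0

Inner query: teams.id where city = 'Austin'.
Outer: keep matches rows whose team_id is not in that set.
Inner query → {8}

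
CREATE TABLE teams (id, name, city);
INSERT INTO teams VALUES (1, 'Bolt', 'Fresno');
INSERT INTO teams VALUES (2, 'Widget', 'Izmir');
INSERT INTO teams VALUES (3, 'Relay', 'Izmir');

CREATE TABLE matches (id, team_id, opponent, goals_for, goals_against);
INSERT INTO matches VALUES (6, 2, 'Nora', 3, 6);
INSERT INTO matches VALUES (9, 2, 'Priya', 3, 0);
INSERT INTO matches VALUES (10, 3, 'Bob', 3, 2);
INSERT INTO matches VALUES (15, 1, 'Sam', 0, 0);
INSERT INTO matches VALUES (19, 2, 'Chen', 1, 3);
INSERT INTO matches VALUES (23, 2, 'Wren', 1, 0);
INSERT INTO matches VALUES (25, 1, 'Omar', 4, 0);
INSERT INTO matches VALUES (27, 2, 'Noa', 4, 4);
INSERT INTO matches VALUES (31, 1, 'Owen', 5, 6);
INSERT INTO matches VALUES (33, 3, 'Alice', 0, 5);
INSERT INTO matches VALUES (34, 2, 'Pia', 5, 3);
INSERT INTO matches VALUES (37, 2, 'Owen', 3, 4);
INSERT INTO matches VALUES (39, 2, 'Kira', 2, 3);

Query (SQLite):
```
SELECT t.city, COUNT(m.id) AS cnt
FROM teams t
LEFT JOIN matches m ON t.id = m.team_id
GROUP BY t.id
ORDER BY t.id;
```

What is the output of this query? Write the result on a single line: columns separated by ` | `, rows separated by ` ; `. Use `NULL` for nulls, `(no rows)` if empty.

LEFT JOIN keeps every teams row; unmatched ones get NULL for matches columns.
Group by teams.id and compute COUNT(m.id). COUNT(col) of an all-NULL group is 0.
  1: ids {15, 25, 31} → COUNT(m.id)=3
  2: ids {6, 9, 19, 23, 27, 34, 37, 39} → COUNT(m.id)=8
  3: ids {10, 33} → COUNT(m.id)=2

Fresno | 3 ; Izmir | 8 ; Izmir | 2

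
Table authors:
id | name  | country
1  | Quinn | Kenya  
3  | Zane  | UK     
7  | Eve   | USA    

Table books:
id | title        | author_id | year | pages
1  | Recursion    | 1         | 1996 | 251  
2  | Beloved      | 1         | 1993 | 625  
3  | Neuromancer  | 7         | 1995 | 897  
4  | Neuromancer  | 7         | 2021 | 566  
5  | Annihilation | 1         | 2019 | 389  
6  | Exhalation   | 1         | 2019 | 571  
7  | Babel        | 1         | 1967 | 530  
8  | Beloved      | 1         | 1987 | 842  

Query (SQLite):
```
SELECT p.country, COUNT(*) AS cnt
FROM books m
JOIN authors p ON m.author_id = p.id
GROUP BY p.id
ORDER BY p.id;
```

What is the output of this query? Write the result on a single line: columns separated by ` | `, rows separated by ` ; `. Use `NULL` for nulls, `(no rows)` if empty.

Join each books row to its authors via author_id.
Group joined rows by authors.id; compute COUNT(*) per group.
  1: ids {1, 2, 5, 6, 7, 8} → COUNT(*)=6
  7: ids {3, 4} → COUNT(*)=2

Kenya | 6 ; USA | 2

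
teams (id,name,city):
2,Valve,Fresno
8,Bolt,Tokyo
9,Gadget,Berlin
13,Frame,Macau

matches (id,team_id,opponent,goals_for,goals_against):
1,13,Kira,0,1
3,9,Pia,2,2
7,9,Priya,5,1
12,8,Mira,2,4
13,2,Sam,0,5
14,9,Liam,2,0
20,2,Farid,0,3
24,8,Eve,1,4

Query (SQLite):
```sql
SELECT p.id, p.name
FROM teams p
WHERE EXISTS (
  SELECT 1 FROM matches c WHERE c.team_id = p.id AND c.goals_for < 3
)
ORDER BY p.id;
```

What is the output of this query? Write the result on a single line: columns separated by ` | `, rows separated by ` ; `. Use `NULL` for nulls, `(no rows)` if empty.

2 | Valve ; 8 | Bolt ; 9 | Gadget ; 13 | Frame

For each teams row, check whether any matches with matching team_id has goals_for < 3.
Keep rows where that is true.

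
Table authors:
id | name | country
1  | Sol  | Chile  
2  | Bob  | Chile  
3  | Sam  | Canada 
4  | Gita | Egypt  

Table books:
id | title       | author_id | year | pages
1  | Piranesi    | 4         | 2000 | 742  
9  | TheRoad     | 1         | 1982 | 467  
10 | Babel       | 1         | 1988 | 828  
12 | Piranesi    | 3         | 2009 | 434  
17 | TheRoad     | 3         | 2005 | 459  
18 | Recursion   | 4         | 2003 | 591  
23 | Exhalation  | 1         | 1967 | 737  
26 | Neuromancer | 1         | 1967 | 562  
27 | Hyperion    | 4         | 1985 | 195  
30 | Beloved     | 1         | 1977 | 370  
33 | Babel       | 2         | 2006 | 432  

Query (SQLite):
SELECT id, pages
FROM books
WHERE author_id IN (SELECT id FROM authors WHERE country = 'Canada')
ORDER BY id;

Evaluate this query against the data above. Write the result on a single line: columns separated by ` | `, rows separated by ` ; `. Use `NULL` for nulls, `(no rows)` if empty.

Inner query: authors.id where country = 'Canada'.
Outer: keep books rows whose author_id is in that set.
Inner query → {3}

12 | 434 ; 17 | 459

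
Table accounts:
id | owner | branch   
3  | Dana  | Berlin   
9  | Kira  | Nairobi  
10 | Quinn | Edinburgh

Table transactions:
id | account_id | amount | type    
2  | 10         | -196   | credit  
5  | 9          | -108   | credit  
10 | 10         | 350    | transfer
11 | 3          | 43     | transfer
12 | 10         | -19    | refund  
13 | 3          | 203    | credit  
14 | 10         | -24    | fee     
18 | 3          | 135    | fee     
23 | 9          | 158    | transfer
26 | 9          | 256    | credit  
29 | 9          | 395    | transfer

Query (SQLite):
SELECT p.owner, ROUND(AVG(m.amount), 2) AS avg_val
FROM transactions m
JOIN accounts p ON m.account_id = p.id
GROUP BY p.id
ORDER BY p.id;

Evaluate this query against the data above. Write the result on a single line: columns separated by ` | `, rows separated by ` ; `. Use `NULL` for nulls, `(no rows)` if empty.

Join each transactions row to its accounts via account_id.
Group joined rows by accounts.id; compute ROUND(AVG(m.amount), 2) per group.
  3: ids {11, 13, 18} → ROUND(AVG(m.amount), 2)=127
  9: ids {5, 23, 26, 29} → ROUND(AVG(m.amount), 2)=175.25
  10: ids {2, 10, 12, 14} → ROUND(AVG(m.amount), 2)=27.75

Dana | 127 ; Kira | 175.25 ; Quinn | 27.75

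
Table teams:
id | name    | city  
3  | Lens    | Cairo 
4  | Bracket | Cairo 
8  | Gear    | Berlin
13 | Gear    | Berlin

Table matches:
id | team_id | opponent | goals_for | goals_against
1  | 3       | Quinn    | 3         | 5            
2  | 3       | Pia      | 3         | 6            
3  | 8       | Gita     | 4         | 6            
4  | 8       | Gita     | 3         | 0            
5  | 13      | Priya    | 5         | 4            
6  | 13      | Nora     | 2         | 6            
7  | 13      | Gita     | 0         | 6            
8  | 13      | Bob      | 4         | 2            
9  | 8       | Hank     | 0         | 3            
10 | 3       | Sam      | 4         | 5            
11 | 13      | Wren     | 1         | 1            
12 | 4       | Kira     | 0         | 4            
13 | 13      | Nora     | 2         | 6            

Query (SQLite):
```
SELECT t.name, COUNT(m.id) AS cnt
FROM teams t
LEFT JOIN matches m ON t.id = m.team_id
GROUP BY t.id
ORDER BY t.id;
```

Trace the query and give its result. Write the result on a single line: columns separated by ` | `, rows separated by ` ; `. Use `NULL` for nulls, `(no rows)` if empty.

LEFT JOIN keeps every teams row; unmatched ones get NULL for matches columns.
Group by teams.id and compute COUNT(m.id). COUNT(col) of an all-NULL group is 0.
  3: ids {1, 2, 10} → COUNT(m.id)=3
  4: ids {12} → COUNT(m.id)=1
  8: ids {3, 4, 9} → COUNT(m.id)=3
  13: ids {5, 6, 7, 8, 11, 13} → COUNT(m.id)=6

Lens | 3 ; Bracket | 1 ; Gear | 3 ; Gear | 6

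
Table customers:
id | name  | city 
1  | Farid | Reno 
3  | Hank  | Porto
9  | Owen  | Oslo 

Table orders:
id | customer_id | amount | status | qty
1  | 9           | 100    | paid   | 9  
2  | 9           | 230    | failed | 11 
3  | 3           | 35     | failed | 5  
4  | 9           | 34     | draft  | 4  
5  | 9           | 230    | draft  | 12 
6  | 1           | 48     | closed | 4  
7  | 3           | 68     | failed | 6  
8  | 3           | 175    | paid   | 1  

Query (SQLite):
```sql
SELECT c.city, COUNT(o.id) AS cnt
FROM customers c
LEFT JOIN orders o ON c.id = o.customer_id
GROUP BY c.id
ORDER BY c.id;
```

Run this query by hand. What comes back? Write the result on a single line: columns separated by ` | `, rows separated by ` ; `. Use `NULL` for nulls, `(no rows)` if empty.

LEFT JOIN keeps every customers row; unmatched ones get NULL for orders columns.
Group by customers.id and compute COUNT(o.id). COUNT(col) of an all-NULL group is 0.
  1: ids {6} → COUNT(o.id)=1
  3: ids {3, 7, 8} → COUNT(o.id)=3
  9: ids {1, 2, 4, 5} → COUNT(o.id)=4

Reno | 1 ; Porto | 3 ; Oslo | 4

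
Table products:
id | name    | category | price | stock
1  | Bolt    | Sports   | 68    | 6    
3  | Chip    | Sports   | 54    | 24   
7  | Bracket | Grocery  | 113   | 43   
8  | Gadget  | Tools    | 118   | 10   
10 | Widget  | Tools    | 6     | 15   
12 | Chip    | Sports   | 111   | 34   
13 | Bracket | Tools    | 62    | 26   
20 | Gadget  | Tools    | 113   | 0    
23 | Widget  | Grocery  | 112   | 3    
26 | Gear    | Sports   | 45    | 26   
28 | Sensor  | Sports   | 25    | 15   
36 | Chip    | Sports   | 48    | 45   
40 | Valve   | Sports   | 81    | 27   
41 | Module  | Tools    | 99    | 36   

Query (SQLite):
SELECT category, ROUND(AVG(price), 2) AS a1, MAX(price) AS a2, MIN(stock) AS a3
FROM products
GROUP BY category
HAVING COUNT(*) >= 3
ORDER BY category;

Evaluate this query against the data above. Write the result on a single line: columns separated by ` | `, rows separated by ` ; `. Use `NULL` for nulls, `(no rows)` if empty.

Sports | 61.71 | 111 | 6 ; Tools | 79.6 | 118 | 0

Group products by category.
Per group compute: ROUND(AVG(price), 2), MAX(price), MIN(stock).
HAVING: drop groups with fewer than 3 rows.
  Grocery: ids {7, 23} → ROUND(AVG(price), 2)=112.5, MAX(price)=113, MIN(stock)=3
  Sports: ids {1, 3, 12, 26, 28, 36, 40} → ROUND(AVG(price), 2)=61.71, MAX(price)=111, MIN(stock)=6
  Tools: ids {8, 10, 13, 20, 41} → ROUND(AVG(price), 2)=79.6, MAX(price)=118, MIN(stock)=0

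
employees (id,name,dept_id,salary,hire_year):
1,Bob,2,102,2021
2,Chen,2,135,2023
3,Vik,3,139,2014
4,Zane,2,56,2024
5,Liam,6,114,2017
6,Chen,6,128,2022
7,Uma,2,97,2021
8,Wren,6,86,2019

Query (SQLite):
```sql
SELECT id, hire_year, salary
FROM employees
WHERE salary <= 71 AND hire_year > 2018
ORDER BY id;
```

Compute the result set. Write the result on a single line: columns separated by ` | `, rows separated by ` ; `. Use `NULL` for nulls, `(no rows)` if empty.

salary <= 71: ids {4}
hire_year > 2018: ids {1, 2, 4, 6, 7, 8}
Combine with AND.

4 | 2024 | 56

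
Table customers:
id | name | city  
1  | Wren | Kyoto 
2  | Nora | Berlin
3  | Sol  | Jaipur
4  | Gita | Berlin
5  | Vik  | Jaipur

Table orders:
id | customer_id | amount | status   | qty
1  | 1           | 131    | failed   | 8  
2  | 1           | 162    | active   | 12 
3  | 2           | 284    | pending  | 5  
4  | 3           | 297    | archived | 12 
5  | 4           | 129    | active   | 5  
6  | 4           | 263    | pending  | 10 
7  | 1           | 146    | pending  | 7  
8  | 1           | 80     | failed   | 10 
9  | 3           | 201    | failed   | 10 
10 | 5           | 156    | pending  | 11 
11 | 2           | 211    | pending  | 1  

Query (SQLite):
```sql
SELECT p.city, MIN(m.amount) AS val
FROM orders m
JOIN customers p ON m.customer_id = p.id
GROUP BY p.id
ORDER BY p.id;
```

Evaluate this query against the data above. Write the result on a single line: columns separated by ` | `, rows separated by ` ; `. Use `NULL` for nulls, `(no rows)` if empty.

Kyoto | 80 ; Berlin | 211 ; Jaipur | 201 ; Berlin | 129 ; Jaipur | 156

Join each orders row to its customers via customer_id.
Group joined rows by customers.id; compute MIN(m.amount) per group.
  1: ids {1, 2, 7, 8} → MIN(m.amount)=80
  2: ids {3, 11} → MIN(m.amount)=211
  3: ids {4, 9} → MIN(m.amount)=201
  4: ids {5, 6} → MIN(m.amount)=129
  5: ids {10} → MIN(m.amount)=156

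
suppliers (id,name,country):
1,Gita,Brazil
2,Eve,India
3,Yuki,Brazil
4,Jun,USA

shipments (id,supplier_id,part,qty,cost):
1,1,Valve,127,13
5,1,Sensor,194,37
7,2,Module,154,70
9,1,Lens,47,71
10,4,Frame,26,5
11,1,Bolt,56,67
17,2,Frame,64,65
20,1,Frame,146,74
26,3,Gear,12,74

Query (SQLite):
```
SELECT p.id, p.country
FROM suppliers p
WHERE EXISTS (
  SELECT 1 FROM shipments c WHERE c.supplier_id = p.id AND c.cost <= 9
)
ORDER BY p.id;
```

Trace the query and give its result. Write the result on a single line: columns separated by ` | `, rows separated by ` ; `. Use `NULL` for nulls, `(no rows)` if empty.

4 | USA

For each suppliers row, check whether any shipments with matching supplier_id has cost <= 9.
Keep rows where that is true.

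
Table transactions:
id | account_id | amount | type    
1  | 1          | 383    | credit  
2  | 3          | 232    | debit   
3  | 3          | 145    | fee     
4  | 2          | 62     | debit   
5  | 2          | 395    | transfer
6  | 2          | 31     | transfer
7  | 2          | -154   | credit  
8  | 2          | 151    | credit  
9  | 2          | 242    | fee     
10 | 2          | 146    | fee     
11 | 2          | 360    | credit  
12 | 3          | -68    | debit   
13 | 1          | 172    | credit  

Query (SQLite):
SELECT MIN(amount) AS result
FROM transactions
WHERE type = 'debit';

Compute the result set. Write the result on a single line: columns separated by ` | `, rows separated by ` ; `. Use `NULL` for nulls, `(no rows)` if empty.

-68

Rows where type='debit' → amount values: [232, 62, -68].
MIN of non-NULL values = -68.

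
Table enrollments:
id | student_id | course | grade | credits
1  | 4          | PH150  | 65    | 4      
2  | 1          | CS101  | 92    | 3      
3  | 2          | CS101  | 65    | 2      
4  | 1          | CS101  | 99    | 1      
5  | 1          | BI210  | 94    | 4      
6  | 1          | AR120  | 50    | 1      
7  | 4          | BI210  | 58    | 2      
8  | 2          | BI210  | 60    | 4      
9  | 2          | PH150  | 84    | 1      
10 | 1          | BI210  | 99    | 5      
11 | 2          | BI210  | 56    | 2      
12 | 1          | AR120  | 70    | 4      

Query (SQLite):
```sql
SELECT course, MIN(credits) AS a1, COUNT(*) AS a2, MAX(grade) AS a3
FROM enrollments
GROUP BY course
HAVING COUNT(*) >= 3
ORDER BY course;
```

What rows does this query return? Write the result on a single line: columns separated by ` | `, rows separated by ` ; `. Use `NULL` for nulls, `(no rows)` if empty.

BI210 | 2 | 5 | 99 ; CS101 | 1 | 3 | 99

Group enrollments by course.
Per group compute: MIN(credits), COUNT(*), MAX(grade).
HAVING: drop groups with fewer than 3 rows.
  AR120: ids {6, 12} → MIN(credits)=1, COUNT(*)=2, MAX(grade)=70
  BI210: ids {5, 7, 8, 10, 11} → MIN(credits)=2, COUNT(*)=5, MAX(grade)=99
  CS101: ids {2, 3, 4} → MIN(credits)=1, COUNT(*)=3, MAX(grade)=99
  PH150: ids {1, 9} → MIN(credits)=1, COUNT(*)=2, MAX(grade)=84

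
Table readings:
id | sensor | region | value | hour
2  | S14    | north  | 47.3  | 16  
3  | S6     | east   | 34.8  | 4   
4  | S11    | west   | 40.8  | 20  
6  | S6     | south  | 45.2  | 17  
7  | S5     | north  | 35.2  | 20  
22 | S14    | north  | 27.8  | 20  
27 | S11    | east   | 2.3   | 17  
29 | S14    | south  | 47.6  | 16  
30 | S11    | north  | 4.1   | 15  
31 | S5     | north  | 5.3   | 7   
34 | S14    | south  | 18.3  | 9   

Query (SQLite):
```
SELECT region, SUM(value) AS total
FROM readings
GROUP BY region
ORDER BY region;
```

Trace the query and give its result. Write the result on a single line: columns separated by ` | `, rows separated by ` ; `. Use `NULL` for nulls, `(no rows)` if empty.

east | 37.1 ; north | 119.7 ; south | 111.1 ; west | 40.8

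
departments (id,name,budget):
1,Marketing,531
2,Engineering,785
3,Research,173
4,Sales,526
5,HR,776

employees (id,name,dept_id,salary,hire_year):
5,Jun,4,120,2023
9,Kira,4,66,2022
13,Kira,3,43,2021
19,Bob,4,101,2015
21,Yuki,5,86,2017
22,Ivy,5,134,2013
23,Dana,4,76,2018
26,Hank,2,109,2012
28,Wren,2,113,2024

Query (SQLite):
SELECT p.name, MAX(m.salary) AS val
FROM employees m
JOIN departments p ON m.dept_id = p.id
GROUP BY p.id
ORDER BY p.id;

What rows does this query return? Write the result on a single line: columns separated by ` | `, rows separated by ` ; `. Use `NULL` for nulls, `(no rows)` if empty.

Engineering | 113 ; Research | 43 ; Sales | 120 ; HR | 134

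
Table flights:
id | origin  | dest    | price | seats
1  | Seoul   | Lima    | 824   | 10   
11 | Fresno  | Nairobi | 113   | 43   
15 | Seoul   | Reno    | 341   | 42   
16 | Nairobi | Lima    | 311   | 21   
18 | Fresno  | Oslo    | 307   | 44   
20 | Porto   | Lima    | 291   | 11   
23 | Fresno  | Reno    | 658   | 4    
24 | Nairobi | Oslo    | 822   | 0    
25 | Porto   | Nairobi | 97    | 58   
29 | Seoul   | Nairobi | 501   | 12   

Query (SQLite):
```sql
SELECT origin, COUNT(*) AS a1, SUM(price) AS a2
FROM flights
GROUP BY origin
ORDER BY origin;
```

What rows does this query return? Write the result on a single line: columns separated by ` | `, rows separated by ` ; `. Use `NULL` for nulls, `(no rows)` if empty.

Fresno | 3 | 1078 ; Nairobi | 2 | 1133 ; Porto | 2 | 388 ; Seoul | 3 | 1666

Group flights by origin.
Per group compute: COUNT(*), SUM(price).
  Fresno: ids {11, 18, 23} → COUNT(*)=3, SUM(price)=1078
  Nairobi: ids {16, 24} → COUNT(*)=2, SUM(price)=1133
  Porto: ids {20, 25} → COUNT(*)=2, SUM(price)=388
  Seoul: ids {1, 15, 29} → COUNT(*)=3, SUM(price)=1666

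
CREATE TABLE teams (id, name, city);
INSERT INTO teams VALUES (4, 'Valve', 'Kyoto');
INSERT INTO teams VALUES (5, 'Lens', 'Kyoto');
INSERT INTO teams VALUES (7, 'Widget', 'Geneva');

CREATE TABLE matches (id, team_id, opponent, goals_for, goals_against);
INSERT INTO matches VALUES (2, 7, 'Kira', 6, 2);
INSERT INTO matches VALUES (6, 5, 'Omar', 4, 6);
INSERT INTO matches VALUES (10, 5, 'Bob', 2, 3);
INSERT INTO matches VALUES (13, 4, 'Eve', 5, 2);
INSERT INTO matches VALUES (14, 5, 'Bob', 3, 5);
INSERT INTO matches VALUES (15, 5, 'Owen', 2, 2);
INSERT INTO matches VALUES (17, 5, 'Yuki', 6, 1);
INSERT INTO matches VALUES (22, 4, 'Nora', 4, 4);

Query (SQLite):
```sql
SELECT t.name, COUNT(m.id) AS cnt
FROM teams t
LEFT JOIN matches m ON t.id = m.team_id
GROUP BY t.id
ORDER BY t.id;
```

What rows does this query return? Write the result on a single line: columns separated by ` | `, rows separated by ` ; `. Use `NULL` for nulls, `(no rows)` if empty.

LEFT JOIN keeps every teams row; unmatched ones get NULL for matches columns.
Group by teams.id and compute COUNT(m.id). COUNT(col) of an all-NULL group is 0.
  4: ids {13, 22} → COUNT(m.id)=2
  5: ids {6, 10, 14, 15, 17} → COUNT(m.id)=5
  7: ids {2} → COUNT(m.id)=1

Valve | 2 ; Lens | 5 ; Widget | 1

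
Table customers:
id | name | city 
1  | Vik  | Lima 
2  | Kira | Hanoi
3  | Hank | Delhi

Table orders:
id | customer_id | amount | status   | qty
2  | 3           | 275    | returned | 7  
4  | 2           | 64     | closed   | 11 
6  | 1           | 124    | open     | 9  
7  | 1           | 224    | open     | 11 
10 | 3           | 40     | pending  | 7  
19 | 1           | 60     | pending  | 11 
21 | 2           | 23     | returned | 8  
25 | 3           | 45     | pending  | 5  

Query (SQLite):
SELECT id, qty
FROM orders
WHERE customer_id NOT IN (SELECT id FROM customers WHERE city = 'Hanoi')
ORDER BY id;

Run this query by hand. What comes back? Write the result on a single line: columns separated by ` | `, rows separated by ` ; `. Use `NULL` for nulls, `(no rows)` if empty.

Inner query: customers.id where city = 'Hanoi'.
Outer: keep orders rows whose customer_id is not in that set.
Inner query → {2}

2 | 7 ; 6 | 9 ; 7 | 11 ; 10 | 7 ; 19 | 11 ; 25 | 5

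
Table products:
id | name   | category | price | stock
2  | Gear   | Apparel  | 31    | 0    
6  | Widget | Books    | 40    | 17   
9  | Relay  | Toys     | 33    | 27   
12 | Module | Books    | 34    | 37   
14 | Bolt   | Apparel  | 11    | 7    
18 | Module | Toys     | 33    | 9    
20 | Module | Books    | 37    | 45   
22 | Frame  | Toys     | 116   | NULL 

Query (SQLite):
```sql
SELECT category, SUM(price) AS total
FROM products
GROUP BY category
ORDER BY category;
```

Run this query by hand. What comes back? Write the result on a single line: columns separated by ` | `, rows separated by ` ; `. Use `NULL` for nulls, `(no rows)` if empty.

Apparel | 42 ; Books | 111 ; Toys | 182

Partition products by category; compute SUM(price) within each group.
  Apparel: ids {2, 14} → SUM(price)=42
  Books: ids {6, 12, 20} → SUM(price)=111
  Toys: ids {9, 18, 22} → SUM(price)=182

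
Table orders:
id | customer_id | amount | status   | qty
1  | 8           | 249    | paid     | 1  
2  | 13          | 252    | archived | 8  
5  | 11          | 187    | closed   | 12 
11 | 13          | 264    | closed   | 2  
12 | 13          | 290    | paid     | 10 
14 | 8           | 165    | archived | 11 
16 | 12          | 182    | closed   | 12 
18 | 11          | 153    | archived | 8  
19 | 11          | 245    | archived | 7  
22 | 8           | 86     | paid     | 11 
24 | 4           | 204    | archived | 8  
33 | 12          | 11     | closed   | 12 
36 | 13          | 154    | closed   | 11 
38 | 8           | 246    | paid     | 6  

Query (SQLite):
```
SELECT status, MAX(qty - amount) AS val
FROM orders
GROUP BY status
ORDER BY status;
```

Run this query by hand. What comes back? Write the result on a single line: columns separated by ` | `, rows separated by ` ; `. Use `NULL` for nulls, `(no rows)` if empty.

archived | -145 ; closed | 1 ; paid | -75

For each row compute qty - amount.
Group by status; take MAX of the expression per group.
  archived: ids {2, 14, 18, 19, 24} → MAX(qty - amount)=-145
  closed: ids {5, 11, 16, 33, 36} → MAX(qty - amount)=1
  paid: ids {1, 12, 22, 38} → MAX(qty - amount)=-75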